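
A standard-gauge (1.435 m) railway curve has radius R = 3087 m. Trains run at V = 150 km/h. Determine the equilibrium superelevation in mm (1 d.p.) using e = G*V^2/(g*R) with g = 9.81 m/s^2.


Convert speed: V = 150 / 3.6 = 41.6667 m/s
Apply formula: e = 1.435 * 41.6667^2 / (9.81 * 3087)
e = 1.435 * 1736.1111 / 30283.47
e = 0.082267 m = 82.3 mm

82.3


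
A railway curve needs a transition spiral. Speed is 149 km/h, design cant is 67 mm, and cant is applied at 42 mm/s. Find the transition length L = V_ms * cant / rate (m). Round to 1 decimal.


Convert speed: V = 149 / 3.6 = 41.3889 m/s
L = 41.3889 * 67 / 42
L = 2773.0556 / 42
L = 66.0 m

66.0


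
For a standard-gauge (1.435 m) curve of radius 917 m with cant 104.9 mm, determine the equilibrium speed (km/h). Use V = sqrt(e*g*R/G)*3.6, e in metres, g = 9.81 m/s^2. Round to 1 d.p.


Convert cant: e = 104.9 mm = 0.1049 m
V_ms = sqrt(0.1049 * 9.81 * 917 / 1.435)
V_ms = sqrt(657.60019) = 25.6437 m/s
V = 25.6437 * 3.6 = 92.3 km/h

92.3


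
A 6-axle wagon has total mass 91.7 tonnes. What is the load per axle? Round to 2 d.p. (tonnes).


Load per axle = total weight / number of axles
Load = 91.7 / 6
Load = 15.28 tonnes

15.28


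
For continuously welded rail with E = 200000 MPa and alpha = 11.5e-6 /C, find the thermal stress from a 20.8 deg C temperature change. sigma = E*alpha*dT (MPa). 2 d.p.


sigma = E * alpha * dT
sigma = 200000 * 11.5e-6 * 20.8
sigma = 2.3 * 20.8
sigma = 47.84 MPa

47.84


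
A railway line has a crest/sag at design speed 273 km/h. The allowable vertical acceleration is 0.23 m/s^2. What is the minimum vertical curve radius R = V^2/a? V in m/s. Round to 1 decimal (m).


Convert speed: V = 273 / 3.6 = 75.8333 m/s
V^2 = 5750.6944 m^2/s^2
R_v = 5750.6944 / 0.23
R_v = 25003.0 m

25003.0


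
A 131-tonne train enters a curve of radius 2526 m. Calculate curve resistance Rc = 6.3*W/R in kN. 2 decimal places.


Rc = 6.3 * W / R
Rc = 6.3 * 131 / 2526
Rc = 825.3 / 2526
Rc = 0.33 kN

0.33


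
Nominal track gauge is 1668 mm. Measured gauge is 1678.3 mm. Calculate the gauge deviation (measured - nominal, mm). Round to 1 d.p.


Deviation = measured - nominal
Deviation = 1678.3 - 1668
Deviation = 10.3 mm

10.3


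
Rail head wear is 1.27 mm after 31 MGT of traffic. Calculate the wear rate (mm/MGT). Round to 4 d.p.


Wear rate = total wear / cumulative tonnage
Rate = 1.27 / 31
Rate = 0.0410 mm/MGT

0.0410


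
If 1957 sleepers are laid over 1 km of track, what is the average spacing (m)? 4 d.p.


Spacing = 1000 m / number of sleepers
Spacing = 1000 / 1957
Spacing = 0.5110 m

0.5110


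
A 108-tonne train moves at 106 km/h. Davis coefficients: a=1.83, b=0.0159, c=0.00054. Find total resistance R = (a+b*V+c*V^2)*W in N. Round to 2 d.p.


b*V = 0.0159 * 106 = 1.6854
c*V^2 = 0.00054 * 11236 = 6.06744
R_per_t = 1.83 + 1.6854 + 6.06744 = 9.58284 N/t
R_total = 9.58284 * 108 = 1034.95 N

1034.95


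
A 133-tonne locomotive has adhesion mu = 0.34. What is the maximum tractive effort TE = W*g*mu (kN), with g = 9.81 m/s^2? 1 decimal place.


TE_max = W * g * mu
TE_max = 133 * 9.81 * 0.34
TE_max = 1304.73 * 0.34
TE_max = 443.6 kN

443.6


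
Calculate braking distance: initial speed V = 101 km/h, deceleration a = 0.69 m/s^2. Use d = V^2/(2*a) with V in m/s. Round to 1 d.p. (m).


Convert speed: V = 101 / 3.6 = 28.0556 m/s
V^2 = 787.1142
d = 787.1142 / (2 * 0.69)
d = 787.1142 / 1.38
d = 570.4 m

570.4


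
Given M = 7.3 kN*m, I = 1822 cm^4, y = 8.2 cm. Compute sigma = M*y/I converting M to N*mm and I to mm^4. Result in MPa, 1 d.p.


Convert units:
M = 7.3 kN*m = 7300000 N*mm
y = 8.2 cm = 82 mm
I = 1822 cm^4 = 18220000 mm^4
sigma = 7300000 * 82 / 18220000
sigma = 32.9 MPa

32.9


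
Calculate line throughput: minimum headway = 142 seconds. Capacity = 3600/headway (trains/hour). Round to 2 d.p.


Capacity = 3600 / headway
Capacity = 3600 / 142
Capacity = 25.35 trains/hour

25.35


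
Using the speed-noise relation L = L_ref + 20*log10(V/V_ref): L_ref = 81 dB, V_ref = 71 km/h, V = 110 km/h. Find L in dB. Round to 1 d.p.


V/V_ref = 110 / 71 = 1.549296
log10(1.549296) = 0.190134
20 * 0.190134 = 3.8027
L = 81 + 3.8027 = 84.8 dB

84.8


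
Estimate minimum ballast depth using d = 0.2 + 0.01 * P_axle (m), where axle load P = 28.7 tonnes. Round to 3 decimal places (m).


d = 0.2 + 0.01 * 28.7
d = 0.2 + 0.287
d = 0.487 m

0.487


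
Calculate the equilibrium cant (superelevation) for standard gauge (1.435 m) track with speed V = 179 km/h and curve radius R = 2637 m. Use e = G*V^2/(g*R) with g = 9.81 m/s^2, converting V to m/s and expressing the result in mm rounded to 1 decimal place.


Convert speed: V = 179 / 3.6 = 49.7222 m/s
Apply formula: e = 1.435 * 49.7222^2 / (9.81 * 2637)
e = 1.435 * 2472.2994 / 25868.97
e = 0.137143 m = 137.1 mm

137.1


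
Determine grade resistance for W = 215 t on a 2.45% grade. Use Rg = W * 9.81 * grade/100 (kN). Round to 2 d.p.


Rg = W * 9.81 * grade / 100
Rg = 215 * 9.81 * 2.45 / 100
Rg = 2109.15 * 0.0245
Rg = 51.67 kN

51.67


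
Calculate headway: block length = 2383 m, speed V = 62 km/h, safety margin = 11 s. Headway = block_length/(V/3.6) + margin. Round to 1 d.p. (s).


V = 62 / 3.6 = 17.2222 m/s
Block traversal time = 2383 / 17.2222 = 138.3677 s
Headway = 138.3677 + 11
Headway = 149.4 s

149.4


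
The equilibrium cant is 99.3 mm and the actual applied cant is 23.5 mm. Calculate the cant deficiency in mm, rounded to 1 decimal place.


Cant deficiency = equilibrium cant - actual cant
CD = 99.3 - 23.5
CD = 75.8 mm

75.8


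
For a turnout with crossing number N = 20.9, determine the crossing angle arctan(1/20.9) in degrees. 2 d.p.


1/N = 1/20.9 = 0.047847
angle = arctan(0.047847) = 0.04781 rad
angle = 0.04781 * 180/pi = 2.74 degrees

2.74


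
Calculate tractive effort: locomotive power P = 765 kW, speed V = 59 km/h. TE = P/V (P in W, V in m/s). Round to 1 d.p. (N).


Convert: P = 765 kW = 765000 W
V = 59 / 3.6 = 16.3889 m/s
TE = 765000 / 16.3889
TE = 46678.0 N

46678.0


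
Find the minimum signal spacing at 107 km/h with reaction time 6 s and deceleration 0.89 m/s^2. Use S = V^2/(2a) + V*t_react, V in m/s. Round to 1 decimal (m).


V = 107 / 3.6 = 29.7222 m/s
Braking distance = 29.7222^2 / (2*0.89) = 496.298 m
Sighting distance = 29.7222 * 6 = 178.3333 m
S = 496.298 + 178.3333 = 674.6 m

674.6


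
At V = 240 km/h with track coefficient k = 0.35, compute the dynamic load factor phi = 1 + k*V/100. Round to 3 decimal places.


phi = 1 + k * V / 100
phi = 1 + 0.35 * 240 / 100
phi = 1 + 0.84
phi = 1.840

1.840


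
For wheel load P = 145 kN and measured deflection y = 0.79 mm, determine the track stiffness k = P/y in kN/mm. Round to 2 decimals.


Track stiffness k = P / y
k = 145 / 0.79
k = 183.54 kN/mm

183.54


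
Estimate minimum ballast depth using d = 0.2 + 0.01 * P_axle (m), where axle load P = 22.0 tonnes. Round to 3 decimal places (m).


d = 0.2 + 0.01 * 22.0
d = 0.2 + 0.22
d = 0.420 m

0.420


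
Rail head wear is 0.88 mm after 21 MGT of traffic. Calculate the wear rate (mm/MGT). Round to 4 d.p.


Wear rate = total wear / cumulative tonnage
Rate = 0.88 / 21
Rate = 0.0419 mm/MGT

0.0419


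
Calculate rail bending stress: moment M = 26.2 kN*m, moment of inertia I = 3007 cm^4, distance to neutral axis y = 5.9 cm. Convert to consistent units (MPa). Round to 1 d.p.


Convert units:
M = 26.2 kN*m = 26200000 N*mm
y = 5.9 cm = 59 mm
I = 3007 cm^4 = 30070000 mm^4
sigma = 26200000 * 59 / 30070000
sigma = 51.4 MPa

51.4


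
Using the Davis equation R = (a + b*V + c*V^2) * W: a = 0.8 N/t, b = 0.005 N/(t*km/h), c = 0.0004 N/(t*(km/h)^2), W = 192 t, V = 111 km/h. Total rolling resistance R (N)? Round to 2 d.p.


b*V = 0.005 * 111 = 0.555
c*V^2 = 0.0004 * 12321 = 4.9284
R_per_t = 0.8 + 0.555 + 4.9284 = 6.2834 N/t
R_total = 6.2834 * 192 = 1206.41 N

1206.41


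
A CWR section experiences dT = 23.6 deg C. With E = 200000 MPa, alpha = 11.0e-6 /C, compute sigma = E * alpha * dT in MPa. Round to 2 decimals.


sigma = E * alpha * dT
sigma = 200000 * 11.0e-6 * 23.6
sigma = 2.2 * 23.6
sigma = 51.92 MPa

51.92


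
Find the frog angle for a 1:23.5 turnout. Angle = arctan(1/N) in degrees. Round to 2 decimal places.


1/N = 1/23.5 = 0.042553
angle = arctan(0.042553) = 0.042528 rad
angle = 0.042528 * 180/pi = 2.44 degrees

2.44


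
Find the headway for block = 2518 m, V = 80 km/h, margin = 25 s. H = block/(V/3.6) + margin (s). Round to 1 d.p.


V = 80 / 3.6 = 22.2222 m/s
Block traversal time = 2518 / 22.2222 = 113.31 s
Headway = 113.31 + 25
Headway = 138.3 s

138.3


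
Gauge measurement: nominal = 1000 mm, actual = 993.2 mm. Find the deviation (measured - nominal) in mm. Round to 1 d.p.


Deviation = measured - nominal
Deviation = 993.2 - 1000
Deviation = -6.8 mm

-6.8


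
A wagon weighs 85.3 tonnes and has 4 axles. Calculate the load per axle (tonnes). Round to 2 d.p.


Load per axle = total weight / number of axles
Load = 85.3 / 4
Load = 21.33 tonnes

21.33


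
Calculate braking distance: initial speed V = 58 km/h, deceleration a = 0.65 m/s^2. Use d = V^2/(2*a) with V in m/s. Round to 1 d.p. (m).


Convert speed: V = 58 / 3.6 = 16.1111 m/s
V^2 = 259.5679
d = 259.5679 / (2 * 0.65)
d = 259.5679 / 1.3
d = 199.7 m

199.7


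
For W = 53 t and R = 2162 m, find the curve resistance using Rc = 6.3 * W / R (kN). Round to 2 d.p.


Rc = 6.3 * W / R
Rc = 6.3 * 53 / 2162
Rc = 333.9 / 2162
Rc = 0.15 kN

0.15


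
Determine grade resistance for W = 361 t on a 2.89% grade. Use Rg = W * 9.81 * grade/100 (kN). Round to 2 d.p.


Rg = W * 9.81 * grade / 100
Rg = 361 * 9.81 * 2.89 / 100
Rg = 3541.41 * 0.0289
Rg = 102.35 kN

102.35


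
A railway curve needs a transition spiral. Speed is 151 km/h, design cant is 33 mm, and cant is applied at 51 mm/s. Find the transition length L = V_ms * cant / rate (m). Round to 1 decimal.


Convert speed: V = 151 / 3.6 = 41.9444 m/s
L = 41.9444 * 33 / 51
L = 1384.1667 / 51
L = 27.1 m

27.1


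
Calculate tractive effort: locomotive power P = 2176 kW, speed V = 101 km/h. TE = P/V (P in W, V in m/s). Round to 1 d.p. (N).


Convert: P = 2176 kW = 2176000 W
V = 101 / 3.6 = 28.0556 m/s
TE = 2176000 / 28.0556
TE = 77560.4 N

77560.4


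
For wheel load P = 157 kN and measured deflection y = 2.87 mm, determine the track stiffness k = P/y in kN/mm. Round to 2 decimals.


Track stiffness k = P / y
k = 157 / 2.87
k = 54.70 kN/mm

54.70


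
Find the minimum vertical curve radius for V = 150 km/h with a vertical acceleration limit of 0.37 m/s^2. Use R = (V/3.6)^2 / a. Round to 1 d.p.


Convert speed: V = 150 / 3.6 = 41.6667 m/s
V^2 = 1736.1111 m^2/s^2
R_v = 1736.1111 / 0.37
R_v = 4692.2 m

4692.2


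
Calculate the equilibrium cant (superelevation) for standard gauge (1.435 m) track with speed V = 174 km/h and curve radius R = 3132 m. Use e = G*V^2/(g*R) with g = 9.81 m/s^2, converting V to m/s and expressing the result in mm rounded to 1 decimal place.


Convert speed: V = 174 / 3.6 = 48.3333 m/s
Apply formula: e = 1.435 * 48.3333^2 / (9.81 * 3132)
e = 1.435 * 2336.1111 / 30724.92
e = 0.109108 m = 109.1 mm

109.1


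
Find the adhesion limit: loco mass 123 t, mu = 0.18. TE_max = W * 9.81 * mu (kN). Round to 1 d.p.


TE_max = W * g * mu
TE_max = 123 * 9.81 * 0.18
TE_max = 1206.63 * 0.18
TE_max = 217.2 kN

217.2


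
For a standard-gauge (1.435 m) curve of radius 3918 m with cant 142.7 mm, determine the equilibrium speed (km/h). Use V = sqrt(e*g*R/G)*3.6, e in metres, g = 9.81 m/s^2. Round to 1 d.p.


Convert cant: e = 142.7 mm = 0.1427 m
V_ms = sqrt(0.1427 * 9.81 * 3918 / 1.435)
V_ms = sqrt(3822.130499) = 61.8234 m/s
V = 61.8234 * 3.6 = 222.6 km/h

222.6


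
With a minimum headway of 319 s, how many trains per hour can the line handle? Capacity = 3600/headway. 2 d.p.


Capacity = 3600 / headway
Capacity = 3600 / 319
Capacity = 11.29 trains/hour

11.29


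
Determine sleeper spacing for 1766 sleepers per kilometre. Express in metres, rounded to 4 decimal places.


Spacing = 1000 m / number of sleepers
Spacing = 1000 / 1766
Spacing = 0.5663 m

0.5663


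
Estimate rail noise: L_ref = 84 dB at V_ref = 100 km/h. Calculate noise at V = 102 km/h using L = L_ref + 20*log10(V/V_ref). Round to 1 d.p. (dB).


V/V_ref = 102 / 100 = 1.02
log10(1.02) = 0.0086
20 * 0.0086 = 0.172
L = 84 + 0.172 = 84.2 dB

84.2


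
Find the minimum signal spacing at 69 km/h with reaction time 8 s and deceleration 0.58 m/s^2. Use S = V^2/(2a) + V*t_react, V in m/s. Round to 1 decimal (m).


V = 69 / 3.6 = 19.1667 m/s
Braking distance = 19.1667^2 / (2*0.58) = 316.6906 m
Sighting distance = 19.1667 * 8 = 153.3333 m
S = 316.6906 + 153.3333 = 470.0 m

470.0


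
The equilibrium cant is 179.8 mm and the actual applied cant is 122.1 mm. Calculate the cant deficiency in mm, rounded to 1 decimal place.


Cant deficiency = equilibrium cant - actual cant
CD = 179.8 - 122.1
CD = 57.7 mm

57.7


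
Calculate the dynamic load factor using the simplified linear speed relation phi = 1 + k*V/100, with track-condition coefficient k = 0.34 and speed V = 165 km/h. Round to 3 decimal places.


phi = 1 + k * V / 100
phi = 1 + 0.34 * 165 / 100
phi = 1 + 0.561
phi = 1.561

1.561


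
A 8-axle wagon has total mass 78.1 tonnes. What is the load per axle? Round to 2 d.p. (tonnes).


Load per axle = total weight / number of axles
Load = 78.1 / 8
Load = 9.76 tonnes

9.76


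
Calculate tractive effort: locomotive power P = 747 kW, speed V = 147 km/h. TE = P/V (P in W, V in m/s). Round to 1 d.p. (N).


Convert: P = 747 kW = 747000 W
V = 147 / 3.6 = 40.8333 m/s
TE = 747000 / 40.8333
TE = 18293.9 N

18293.9


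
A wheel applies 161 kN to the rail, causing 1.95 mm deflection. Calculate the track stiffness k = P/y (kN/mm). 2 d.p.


Track stiffness k = P / y
k = 161 / 1.95
k = 82.56 kN/mm

82.56


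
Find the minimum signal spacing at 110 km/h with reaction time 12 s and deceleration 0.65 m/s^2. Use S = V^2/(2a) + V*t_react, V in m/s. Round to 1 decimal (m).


V = 110 / 3.6 = 30.5556 m/s
Braking distance = 30.5556^2 / (2*0.65) = 718.1861 m
Sighting distance = 30.5556 * 12 = 366.6667 m
S = 718.1861 + 366.6667 = 1084.9 m

1084.9


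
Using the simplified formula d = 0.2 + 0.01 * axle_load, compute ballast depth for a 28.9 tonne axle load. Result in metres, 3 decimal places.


d = 0.2 + 0.01 * 28.9
d = 0.2 + 0.289
d = 0.489 m

0.489


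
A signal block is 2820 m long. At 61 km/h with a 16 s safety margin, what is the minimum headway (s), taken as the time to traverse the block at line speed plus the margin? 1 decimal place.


V = 61 / 3.6 = 16.9444 m/s
Block traversal time = 2820 / 16.9444 = 166.4262 s
Headway = 166.4262 + 16
Headway = 182.4 s

182.4


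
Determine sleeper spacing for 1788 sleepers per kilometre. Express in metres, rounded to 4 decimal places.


Spacing = 1000 m / number of sleepers
Spacing = 1000 / 1788
Spacing = 0.5593 m

0.5593


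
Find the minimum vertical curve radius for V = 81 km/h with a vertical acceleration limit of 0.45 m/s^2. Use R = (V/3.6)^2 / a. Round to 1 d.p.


Convert speed: V = 81 / 3.6 = 22.5 m/s
V^2 = 506.25 m^2/s^2
R_v = 506.25 / 0.45
R_v = 1125.0 m

1125.0


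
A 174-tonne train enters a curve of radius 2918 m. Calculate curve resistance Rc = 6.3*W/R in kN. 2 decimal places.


Rc = 6.3 * W / R
Rc = 6.3 * 174 / 2918
Rc = 1096.2 / 2918
Rc = 0.38 kN

0.38


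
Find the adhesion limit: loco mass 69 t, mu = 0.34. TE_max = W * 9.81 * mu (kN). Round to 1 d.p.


TE_max = W * g * mu
TE_max = 69 * 9.81 * 0.34
TE_max = 676.89 * 0.34
TE_max = 230.1 kN

230.1


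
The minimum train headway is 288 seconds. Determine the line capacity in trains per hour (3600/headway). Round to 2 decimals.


Capacity = 3600 / headway
Capacity = 3600 / 288
Capacity = 12.50 trains/hour

12.50


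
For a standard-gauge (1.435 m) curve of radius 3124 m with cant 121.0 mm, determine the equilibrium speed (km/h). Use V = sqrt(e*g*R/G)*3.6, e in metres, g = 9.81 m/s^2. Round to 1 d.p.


Convert cant: e = 121.0 mm = 0.1210 m
V_ms = sqrt(0.1210 * 9.81 * 3124 / 1.435)
V_ms = sqrt(2584.124906) = 50.8343 m/s
V = 50.8343 * 3.6 = 183.0 km/h

183.0


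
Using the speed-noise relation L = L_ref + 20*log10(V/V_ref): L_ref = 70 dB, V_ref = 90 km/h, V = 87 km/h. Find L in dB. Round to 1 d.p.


V/V_ref = 87 / 90 = 0.966667
log10(0.966667) = -0.014723
20 * -0.014723 = -0.2945
L = 70 + -0.2945 = 69.7 dB

69.7


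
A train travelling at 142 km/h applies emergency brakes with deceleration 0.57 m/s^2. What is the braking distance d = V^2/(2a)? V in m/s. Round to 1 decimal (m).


Convert speed: V = 142 / 3.6 = 39.4444 m/s
V^2 = 1555.8642
d = 1555.8642 / (2 * 0.57)
d = 1555.8642 / 1.14
d = 1364.8 m

1364.8


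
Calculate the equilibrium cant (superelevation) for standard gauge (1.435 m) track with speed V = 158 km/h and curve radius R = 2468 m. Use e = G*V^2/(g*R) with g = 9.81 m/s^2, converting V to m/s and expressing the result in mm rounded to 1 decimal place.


Convert speed: V = 158 / 3.6 = 43.8889 m/s
Apply formula: e = 1.435 * 43.8889^2 / (9.81 * 2468)
e = 1.435 * 1926.2346 / 24211.08
e = 0.114169 m = 114.2 mm

114.2


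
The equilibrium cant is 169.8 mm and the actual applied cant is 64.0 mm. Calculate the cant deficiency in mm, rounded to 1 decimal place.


Cant deficiency = equilibrium cant - actual cant
CD = 169.8 - 64.0
CD = 105.8 mm

105.8


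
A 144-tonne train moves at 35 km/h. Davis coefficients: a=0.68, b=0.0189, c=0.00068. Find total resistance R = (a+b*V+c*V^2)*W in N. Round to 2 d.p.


b*V = 0.0189 * 35 = 0.6615
c*V^2 = 0.00068 * 1225 = 0.833
R_per_t = 0.68 + 0.6615 + 0.833 = 2.1745 N/t
R_total = 2.1745 * 144 = 313.13 N

313.13


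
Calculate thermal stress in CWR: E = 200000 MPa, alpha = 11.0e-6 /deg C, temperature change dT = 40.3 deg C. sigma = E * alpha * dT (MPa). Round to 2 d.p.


sigma = E * alpha * dT
sigma = 200000 * 11.0e-6 * 40.3
sigma = 2.2 * 40.3
sigma = 88.66 MPa

88.66


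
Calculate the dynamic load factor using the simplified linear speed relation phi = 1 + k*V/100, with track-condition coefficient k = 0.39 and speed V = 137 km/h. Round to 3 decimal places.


phi = 1 + k * V / 100
phi = 1 + 0.39 * 137 / 100
phi = 1 + 0.5343
phi = 1.534

1.534


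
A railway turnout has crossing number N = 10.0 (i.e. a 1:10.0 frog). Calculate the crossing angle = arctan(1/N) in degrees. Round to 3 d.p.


1/N = 1/10.0 = 0.1
angle = arctan(0.1) = 0.099669 rad
angle = 0.099669 * 180/pi = 5.711 degrees

5.711


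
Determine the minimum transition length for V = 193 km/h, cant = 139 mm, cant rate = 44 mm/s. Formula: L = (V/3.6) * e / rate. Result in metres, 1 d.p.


Convert speed: V = 193 / 3.6 = 53.6111 m/s
L = 53.6111 * 139 / 44
L = 7451.9444 / 44
L = 169.4 m

169.4


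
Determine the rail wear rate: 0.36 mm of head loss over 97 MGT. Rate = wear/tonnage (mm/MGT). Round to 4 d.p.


Wear rate = total wear / cumulative tonnage
Rate = 0.36 / 97
Rate = 0.0037 mm/MGT

0.0037


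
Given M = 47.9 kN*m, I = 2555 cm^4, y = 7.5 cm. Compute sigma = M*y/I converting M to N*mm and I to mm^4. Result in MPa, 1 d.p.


Convert units:
M = 47.9 kN*m = 47900000 N*mm
y = 7.5 cm = 75 mm
I = 2555 cm^4 = 25550000 mm^4
sigma = 47900000 * 75 / 25550000
sigma = 140.6 MPa

140.6


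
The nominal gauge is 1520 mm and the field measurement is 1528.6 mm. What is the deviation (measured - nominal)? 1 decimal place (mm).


Deviation = measured - nominal
Deviation = 1528.6 - 1520
Deviation = 8.6 mm

8.6


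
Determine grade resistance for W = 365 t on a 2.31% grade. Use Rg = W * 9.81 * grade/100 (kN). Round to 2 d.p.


Rg = W * 9.81 * grade / 100
Rg = 365 * 9.81 * 2.31 / 100
Rg = 3580.65 * 0.0231
Rg = 82.71 kN

82.71


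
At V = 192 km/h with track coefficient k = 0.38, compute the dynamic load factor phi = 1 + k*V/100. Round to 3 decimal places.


phi = 1 + k * V / 100
phi = 1 + 0.38 * 192 / 100
phi = 1 + 0.7296
phi = 1.730

1.730


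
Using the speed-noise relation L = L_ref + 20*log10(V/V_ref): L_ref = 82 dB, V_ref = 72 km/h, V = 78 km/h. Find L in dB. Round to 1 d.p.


V/V_ref = 78 / 72 = 1.083333
log10(1.083333) = 0.034762
20 * 0.034762 = 0.6952
L = 82 + 0.6952 = 82.7 dB

82.7


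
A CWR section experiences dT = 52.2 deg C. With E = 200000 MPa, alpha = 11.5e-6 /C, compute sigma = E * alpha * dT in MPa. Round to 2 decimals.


sigma = E * alpha * dT
sigma = 200000 * 11.5e-6 * 52.2
sigma = 2.3 * 52.2
sigma = 120.06 MPa

120.06


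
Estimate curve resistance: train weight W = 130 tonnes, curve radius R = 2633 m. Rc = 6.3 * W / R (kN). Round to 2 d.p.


Rc = 6.3 * W / R
Rc = 6.3 * 130 / 2633
Rc = 819.0 / 2633
Rc = 0.31 kN

0.31


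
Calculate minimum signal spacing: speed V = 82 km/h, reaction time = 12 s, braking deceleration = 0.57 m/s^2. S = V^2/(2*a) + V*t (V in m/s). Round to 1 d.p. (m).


V = 82 / 3.6 = 22.7778 m/s
Braking distance = 22.7778^2 / (2*0.57) = 455.1115 m
Sighting distance = 22.7778 * 12 = 273.3333 m
S = 455.1115 + 273.3333 = 728.4 m

728.4


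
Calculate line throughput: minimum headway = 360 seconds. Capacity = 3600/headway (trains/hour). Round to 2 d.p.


Capacity = 3600 / headway
Capacity = 3600 / 360
Capacity = 10.00 trains/hour

10.00


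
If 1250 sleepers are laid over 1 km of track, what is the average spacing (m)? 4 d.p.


Spacing = 1000 m / number of sleepers
Spacing = 1000 / 1250
Spacing = 0.8000 m

0.8000


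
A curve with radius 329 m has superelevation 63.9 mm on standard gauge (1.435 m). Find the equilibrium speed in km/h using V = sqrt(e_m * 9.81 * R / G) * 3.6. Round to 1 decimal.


Convert cant: e = 63.9 mm = 0.0639 m
V_ms = sqrt(0.0639 * 9.81 * 329 / 1.435)
V_ms = sqrt(143.718893) = 11.9883 m/s
V = 11.9883 * 3.6 = 43.2 km/h

43.2


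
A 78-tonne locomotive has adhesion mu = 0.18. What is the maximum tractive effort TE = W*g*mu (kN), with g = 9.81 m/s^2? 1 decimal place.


TE_max = W * g * mu
TE_max = 78 * 9.81 * 0.18
TE_max = 765.18 * 0.18
TE_max = 137.7 kN

137.7


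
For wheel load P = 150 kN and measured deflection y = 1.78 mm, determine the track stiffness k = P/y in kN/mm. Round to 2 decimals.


Track stiffness k = P / y
k = 150 / 1.78
k = 84.27 kN/mm

84.27


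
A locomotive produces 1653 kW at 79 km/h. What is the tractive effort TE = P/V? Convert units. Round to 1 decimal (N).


Convert: P = 1653 kW = 1653000 W
V = 79 / 3.6 = 21.9444 m/s
TE = 1653000 / 21.9444
TE = 75326.6 N

75326.6


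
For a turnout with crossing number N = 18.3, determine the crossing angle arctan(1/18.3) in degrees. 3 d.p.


1/N = 1/18.3 = 0.054645
angle = arctan(0.054645) = 0.054591 rad
angle = 0.054591 * 180/pi = 3.128 degrees

3.128


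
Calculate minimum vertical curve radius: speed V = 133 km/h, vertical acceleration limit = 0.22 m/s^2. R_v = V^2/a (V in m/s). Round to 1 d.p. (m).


Convert speed: V = 133 / 3.6 = 36.9444 m/s
V^2 = 1364.892 m^2/s^2
R_v = 1364.892 / 0.22
R_v = 6204.1 m

6204.1


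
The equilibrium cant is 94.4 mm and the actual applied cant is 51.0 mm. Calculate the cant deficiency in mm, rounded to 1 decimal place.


Cant deficiency = equilibrium cant - actual cant
CD = 94.4 - 51.0
CD = 43.4 mm

43.4


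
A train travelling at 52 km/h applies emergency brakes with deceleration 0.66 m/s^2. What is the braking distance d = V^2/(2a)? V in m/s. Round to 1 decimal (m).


Convert speed: V = 52 / 3.6 = 14.4444 m/s
V^2 = 208.642
d = 208.642 / (2 * 0.66)
d = 208.642 / 1.32
d = 158.1 m

158.1


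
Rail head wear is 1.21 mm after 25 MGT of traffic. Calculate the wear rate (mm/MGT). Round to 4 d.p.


Wear rate = total wear / cumulative tonnage
Rate = 1.21 / 25
Rate = 0.0484 mm/MGT

0.0484


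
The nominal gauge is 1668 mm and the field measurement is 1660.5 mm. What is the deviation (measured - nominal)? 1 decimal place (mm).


Deviation = measured - nominal
Deviation = 1660.5 - 1668
Deviation = -7.5 mm

-7.5


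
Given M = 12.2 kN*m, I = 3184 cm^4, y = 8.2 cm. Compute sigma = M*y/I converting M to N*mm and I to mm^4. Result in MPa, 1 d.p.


Convert units:
M = 12.2 kN*m = 12200000 N*mm
y = 8.2 cm = 82 mm
I = 3184 cm^4 = 31840000 mm^4
sigma = 12200000 * 82 / 31840000
sigma = 31.4 MPa

31.4


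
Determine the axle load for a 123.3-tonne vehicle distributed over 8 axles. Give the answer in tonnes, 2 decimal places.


Load per axle = total weight / number of axles
Load = 123.3 / 8
Load = 15.41 tonnes

15.41


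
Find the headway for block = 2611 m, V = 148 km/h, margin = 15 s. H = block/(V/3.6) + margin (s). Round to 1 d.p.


V = 148 / 3.6 = 41.1111 m/s
Block traversal time = 2611 / 41.1111 = 63.5108 s
Headway = 63.5108 + 15
Headway = 78.5 s

78.5


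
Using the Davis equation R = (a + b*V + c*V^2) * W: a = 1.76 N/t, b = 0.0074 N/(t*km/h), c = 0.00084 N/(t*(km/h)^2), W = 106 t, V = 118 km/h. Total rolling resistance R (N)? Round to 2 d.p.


b*V = 0.0074 * 118 = 0.8732
c*V^2 = 0.00084 * 13924 = 11.69616
R_per_t = 1.76 + 0.8732 + 11.69616 = 14.32936 N/t
R_total = 14.32936 * 106 = 1518.91 N

1518.91


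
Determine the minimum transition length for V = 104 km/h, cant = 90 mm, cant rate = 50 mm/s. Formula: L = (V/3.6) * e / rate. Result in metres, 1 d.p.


Convert speed: V = 104 / 3.6 = 28.8889 m/s
L = 28.8889 * 90 / 50
L = 2600.0 / 50
L = 52.0 m

52.0


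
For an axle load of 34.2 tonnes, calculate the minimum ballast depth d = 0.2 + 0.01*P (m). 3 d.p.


d = 0.2 + 0.01 * 34.2
d = 0.2 + 0.342
d = 0.542 m

0.542


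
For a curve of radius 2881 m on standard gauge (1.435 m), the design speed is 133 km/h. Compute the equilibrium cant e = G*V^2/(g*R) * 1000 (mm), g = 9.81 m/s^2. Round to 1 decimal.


Convert speed: V = 133 / 3.6 = 36.9444 m/s
Apply formula: e = 1.435 * 36.9444^2 / (9.81 * 2881)
e = 1.435 * 1364.892 / 28262.61
e = 0.069301 m = 69.3 mm

69.3


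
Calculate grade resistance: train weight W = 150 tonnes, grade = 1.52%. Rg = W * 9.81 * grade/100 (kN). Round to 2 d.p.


Rg = W * 9.81 * grade / 100
Rg = 150 * 9.81 * 1.52 / 100
Rg = 1471.5 * 0.0152
Rg = 22.37 kN

22.37


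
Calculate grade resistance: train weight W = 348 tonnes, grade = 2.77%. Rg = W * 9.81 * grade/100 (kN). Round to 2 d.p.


Rg = W * 9.81 * grade / 100
Rg = 348 * 9.81 * 2.77 / 100
Rg = 3413.88 * 0.0277
Rg = 94.56 kN

94.56


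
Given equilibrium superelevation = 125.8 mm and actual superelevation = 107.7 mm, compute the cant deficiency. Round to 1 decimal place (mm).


Cant deficiency = equilibrium cant - actual cant
CD = 125.8 - 107.7
CD = 18.1 mm

18.1


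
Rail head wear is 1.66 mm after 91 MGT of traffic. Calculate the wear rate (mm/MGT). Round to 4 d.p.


Wear rate = total wear / cumulative tonnage
Rate = 1.66 / 91
Rate = 0.0182 mm/MGT

0.0182


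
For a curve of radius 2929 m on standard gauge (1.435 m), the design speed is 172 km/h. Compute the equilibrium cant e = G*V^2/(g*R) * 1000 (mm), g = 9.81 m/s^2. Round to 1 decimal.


Convert speed: V = 172 / 3.6 = 47.7778 m/s
Apply formula: e = 1.435 * 47.7778^2 / (9.81 * 2929)
e = 1.435 * 2282.716 / 28733.49
e = 0.114003 m = 114.0 mm

114.0


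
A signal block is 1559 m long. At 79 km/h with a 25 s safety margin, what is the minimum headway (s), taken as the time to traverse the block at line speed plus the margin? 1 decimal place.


V = 79 / 3.6 = 21.9444 m/s
Block traversal time = 1559 / 21.9444 = 71.043 s
Headway = 71.043 + 25
Headway = 96.0 s

96.0


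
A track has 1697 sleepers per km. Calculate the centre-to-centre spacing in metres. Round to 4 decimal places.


Spacing = 1000 m / number of sleepers
Spacing = 1000 / 1697
Spacing = 0.5893 m

0.5893


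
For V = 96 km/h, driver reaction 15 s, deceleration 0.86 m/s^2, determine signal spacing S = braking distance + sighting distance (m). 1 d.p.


V = 96 / 3.6 = 26.6667 m/s
Braking distance = 26.6667^2 / (2*0.86) = 413.4367 m
Sighting distance = 26.6667 * 15 = 400.0 m
S = 413.4367 + 400.0 = 813.4 m

813.4


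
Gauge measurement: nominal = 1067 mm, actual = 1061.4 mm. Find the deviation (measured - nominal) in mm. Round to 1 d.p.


Deviation = measured - nominal
Deviation = 1061.4 - 1067
Deviation = -5.6 mm

-5.6


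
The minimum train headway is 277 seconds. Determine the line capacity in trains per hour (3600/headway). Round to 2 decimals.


Capacity = 3600 / headway
Capacity = 3600 / 277
Capacity = 13.00 trains/hour

13.00


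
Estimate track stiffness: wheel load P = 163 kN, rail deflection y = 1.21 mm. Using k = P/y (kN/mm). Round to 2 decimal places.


Track stiffness k = P / y
k = 163 / 1.21
k = 134.71 kN/mm

134.71


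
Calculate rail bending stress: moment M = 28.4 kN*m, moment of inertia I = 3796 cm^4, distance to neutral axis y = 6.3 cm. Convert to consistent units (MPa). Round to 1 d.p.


Convert units:
M = 28.4 kN*m = 28400000 N*mm
y = 6.3 cm = 63 mm
I = 3796 cm^4 = 37960000 mm^4
sigma = 28400000 * 63 / 37960000
sigma = 47.1 MPa

47.1


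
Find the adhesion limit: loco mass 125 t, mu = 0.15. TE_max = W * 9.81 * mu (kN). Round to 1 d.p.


TE_max = W * g * mu
TE_max = 125 * 9.81 * 0.15
TE_max = 1226.25 * 0.15
TE_max = 183.9 kN

183.9


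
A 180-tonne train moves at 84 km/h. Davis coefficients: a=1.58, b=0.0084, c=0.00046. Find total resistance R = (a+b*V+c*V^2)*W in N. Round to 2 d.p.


b*V = 0.0084 * 84 = 0.7056
c*V^2 = 0.00046 * 7056 = 3.24576
R_per_t = 1.58 + 0.7056 + 3.24576 = 5.53136 N/t
R_total = 5.53136 * 180 = 995.64 N

995.64


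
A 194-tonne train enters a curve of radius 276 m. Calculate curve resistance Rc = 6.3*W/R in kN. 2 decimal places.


Rc = 6.3 * W / R
Rc = 6.3 * 194 / 276
Rc = 1222.2 / 276
Rc = 4.43 kN

4.43


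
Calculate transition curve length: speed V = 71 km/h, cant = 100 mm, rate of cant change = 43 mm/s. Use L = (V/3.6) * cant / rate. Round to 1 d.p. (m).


Convert speed: V = 71 / 3.6 = 19.7222 m/s
L = 19.7222 * 100 / 43
L = 1972.2222 / 43
L = 45.9 m

45.9


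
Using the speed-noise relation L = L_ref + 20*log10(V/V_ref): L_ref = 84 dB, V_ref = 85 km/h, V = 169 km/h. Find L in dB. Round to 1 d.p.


V/V_ref = 169 / 85 = 1.988235
log10(1.988235) = 0.298468
20 * 0.298468 = 5.9694
L = 84 + 5.9694 = 90.0 dB

90.0


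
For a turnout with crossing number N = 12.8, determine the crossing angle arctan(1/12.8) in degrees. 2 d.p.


1/N = 1/12.8 = 0.078125
angle = arctan(0.078125) = 0.077967 rad
angle = 0.077967 * 180/pi = 4.47 degrees

4.47


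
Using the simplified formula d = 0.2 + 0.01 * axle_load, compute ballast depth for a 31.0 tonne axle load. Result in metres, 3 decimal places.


d = 0.2 + 0.01 * 31.0
d = 0.2 + 0.31
d = 0.510 m

0.510


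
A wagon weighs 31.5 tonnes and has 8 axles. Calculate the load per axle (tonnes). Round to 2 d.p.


Load per axle = total weight / number of axles
Load = 31.5 / 8
Load = 3.94 tonnes

3.94


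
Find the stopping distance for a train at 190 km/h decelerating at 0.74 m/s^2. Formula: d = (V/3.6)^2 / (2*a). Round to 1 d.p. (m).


Convert speed: V = 190 / 3.6 = 52.7778 m/s
V^2 = 2785.4938
d = 2785.4938 / (2 * 0.74)
d = 2785.4938 / 1.48
d = 1882.1 m

1882.1


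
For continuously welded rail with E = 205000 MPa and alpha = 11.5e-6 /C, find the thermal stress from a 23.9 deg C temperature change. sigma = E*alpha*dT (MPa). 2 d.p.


sigma = E * alpha * dT
sigma = 205000 * 11.5e-6 * 23.9
sigma = 2.3575 * 23.9
sigma = 56.34 MPa

56.34


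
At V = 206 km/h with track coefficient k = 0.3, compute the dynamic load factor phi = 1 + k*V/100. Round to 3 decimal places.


phi = 1 + k * V / 100
phi = 1 + 0.3 * 206 / 100
phi = 1 + 0.618
phi = 1.618

1.618


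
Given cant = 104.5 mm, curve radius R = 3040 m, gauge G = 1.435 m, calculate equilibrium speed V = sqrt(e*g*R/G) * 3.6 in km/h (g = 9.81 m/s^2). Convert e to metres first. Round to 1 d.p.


Convert cant: e = 104.5 mm = 0.1045 m
V_ms = sqrt(0.1045 * 9.81 * 3040 / 1.435)
V_ms = sqrt(2171.735749) = 46.6019 m/s
V = 46.6019 * 3.6 = 167.8 km/h

167.8


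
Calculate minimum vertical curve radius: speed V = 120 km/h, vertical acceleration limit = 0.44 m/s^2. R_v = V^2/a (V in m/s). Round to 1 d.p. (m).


Convert speed: V = 120 / 3.6 = 33.3333 m/s
V^2 = 1111.1111 m^2/s^2
R_v = 1111.1111 / 0.44
R_v = 2525.3 m

2525.3


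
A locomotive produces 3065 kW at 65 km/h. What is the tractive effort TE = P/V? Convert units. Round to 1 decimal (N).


Convert: P = 3065 kW = 3065000 W
V = 65 / 3.6 = 18.0556 m/s
TE = 3065000 / 18.0556
TE = 169753.8 N

169753.8


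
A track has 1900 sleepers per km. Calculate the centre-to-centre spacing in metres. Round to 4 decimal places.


Spacing = 1000 m / number of sleepers
Spacing = 1000 / 1900
Spacing = 0.5263 m

0.5263


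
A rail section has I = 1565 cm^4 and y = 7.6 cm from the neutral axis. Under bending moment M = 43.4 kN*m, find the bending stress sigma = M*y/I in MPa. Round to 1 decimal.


Convert units:
M = 43.4 kN*m = 43400000 N*mm
y = 7.6 cm = 76 mm
I = 1565 cm^4 = 15650000 mm^4
sigma = 43400000 * 76 / 15650000
sigma = 210.8 MPa

210.8


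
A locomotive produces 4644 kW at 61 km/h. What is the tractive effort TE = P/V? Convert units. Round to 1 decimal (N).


Convert: P = 4644 kW = 4644000 W
V = 61 / 3.6 = 16.9444 m/s
TE = 4644000 / 16.9444
TE = 274072.1 N

274072.1


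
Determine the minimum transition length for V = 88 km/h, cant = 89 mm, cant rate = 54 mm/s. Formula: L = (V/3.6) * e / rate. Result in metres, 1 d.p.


Convert speed: V = 88 / 3.6 = 24.4444 m/s
L = 24.4444 * 89 / 54
L = 2175.5556 / 54
L = 40.3 m

40.3


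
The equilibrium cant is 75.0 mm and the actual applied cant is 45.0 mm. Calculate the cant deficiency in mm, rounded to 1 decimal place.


Cant deficiency = equilibrium cant - actual cant
CD = 75.0 - 45.0
CD = 30.0 mm

30.0


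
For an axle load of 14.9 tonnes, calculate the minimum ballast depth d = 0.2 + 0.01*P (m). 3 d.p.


d = 0.2 + 0.01 * 14.9
d = 0.2 + 0.149
d = 0.349 m

0.349


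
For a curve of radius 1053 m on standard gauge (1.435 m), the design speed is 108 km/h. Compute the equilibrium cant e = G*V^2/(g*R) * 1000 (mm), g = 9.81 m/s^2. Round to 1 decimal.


Convert speed: V = 108 / 3.6 = 30.0 m/s
Apply formula: e = 1.435 * 30.0^2 / (9.81 * 1053)
e = 1.435 * 900.0 / 10329.93
e = 0.125025 m = 125.0 mm

125.0


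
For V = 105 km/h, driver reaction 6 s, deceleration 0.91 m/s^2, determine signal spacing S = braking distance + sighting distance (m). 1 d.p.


V = 105 / 3.6 = 29.1667 m/s
Braking distance = 29.1667^2 / (2*0.91) = 467.4145 m
Sighting distance = 29.1667 * 6 = 175.0 m
S = 467.4145 + 175.0 = 642.4 m

642.4


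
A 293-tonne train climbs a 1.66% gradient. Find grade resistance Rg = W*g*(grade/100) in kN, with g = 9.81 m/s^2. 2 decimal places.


Rg = W * 9.81 * grade / 100
Rg = 293 * 9.81 * 1.66 / 100
Rg = 2874.33 * 0.0166
Rg = 47.71 kN

47.71


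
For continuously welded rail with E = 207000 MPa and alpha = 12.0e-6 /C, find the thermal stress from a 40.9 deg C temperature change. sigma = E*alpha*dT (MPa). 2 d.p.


sigma = E * alpha * dT
sigma = 207000 * 12.0e-6 * 40.9
sigma = 2.484 * 40.9
sigma = 101.60 MPa

101.60


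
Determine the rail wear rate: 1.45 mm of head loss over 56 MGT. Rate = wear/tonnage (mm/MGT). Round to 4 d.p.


Wear rate = total wear / cumulative tonnage
Rate = 1.45 / 56
Rate = 0.0259 mm/MGT

0.0259


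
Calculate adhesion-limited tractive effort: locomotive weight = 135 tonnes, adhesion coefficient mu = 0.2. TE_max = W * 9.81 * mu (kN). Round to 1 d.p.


TE_max = W * g * mu
TE_max = 135 * 9.81 * 0.2
TE_max = 1324.35 * 0.2
TE_max = 264.9 kN

264.9


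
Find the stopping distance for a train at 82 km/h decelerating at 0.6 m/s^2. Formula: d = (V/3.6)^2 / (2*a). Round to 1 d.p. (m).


Convert speed: V = 82 / 3.6 = 22.7778 m/s
V^2 = 518.8272
d = 518.8272 / (2 * 0.6)
d = 518.8272 / 1.2
d = 432.4 m

432.4


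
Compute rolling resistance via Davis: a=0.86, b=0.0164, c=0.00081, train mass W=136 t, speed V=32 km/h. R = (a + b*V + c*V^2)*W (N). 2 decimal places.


b*V = 0.0164 * 32 = 0.5248
c*V^2 = 0.00081 * 1024 = 0.82944
R_per_t = 0.86 + 0.5248 + 0.82944 = 2.21424 N/t
R_total = 2.21424 * 136 = 301.14 N

301.14


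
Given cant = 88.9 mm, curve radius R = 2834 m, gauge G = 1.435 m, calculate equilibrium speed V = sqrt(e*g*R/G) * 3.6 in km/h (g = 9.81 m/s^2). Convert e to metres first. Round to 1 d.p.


Convert cant: e = 88.9 mm = 0.0889 m
V_ms = sqrt(0.0889 * 9.81 * 2834 / 1.435)
V_ms = sqrt(1722.339307) = 41.5011 m/s
V = 41.5011 * 3.6 = 149.4 km/h

149.4


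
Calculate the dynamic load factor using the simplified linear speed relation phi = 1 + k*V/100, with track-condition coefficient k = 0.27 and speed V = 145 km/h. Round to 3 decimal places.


phi = 1 + k * V / 100
phi = 1 + 0.27 * 145 / 100
phi = 1 + 0.3915
phi = 1.392

1.392


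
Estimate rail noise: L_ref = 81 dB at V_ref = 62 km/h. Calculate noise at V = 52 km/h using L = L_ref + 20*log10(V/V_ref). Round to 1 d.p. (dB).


V/V_ref = 52 / 62 = 0.83871
log10(0.83871) = -0.076388
20 * -0.076388 = -1.5278
L = 81 + -1.5278 = 79.5 dB

79.5


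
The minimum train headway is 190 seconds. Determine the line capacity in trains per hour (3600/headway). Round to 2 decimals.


Capacity = 3600 / headway
Capacity = 3600 / 190
Capacity = 18.95 trains/hour

18.95


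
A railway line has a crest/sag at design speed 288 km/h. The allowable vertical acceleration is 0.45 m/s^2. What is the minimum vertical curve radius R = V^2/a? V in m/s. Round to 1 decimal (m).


Convert speed: V = 288 / 3.6 = 80.0 m/s
V^2 = 6400.0 m^2/s^2
R_v = 6400.0 / 0.45
R_v = 14222.2 m

14222.2


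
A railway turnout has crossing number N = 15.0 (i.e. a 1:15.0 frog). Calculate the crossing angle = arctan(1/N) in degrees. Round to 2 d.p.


1/N = 1/15.0 = 0.066667
angle = arctan(0.066667) = 0.066568 rad
angle = 0.066568 * 180/pi = 3.81 degrees

3.81


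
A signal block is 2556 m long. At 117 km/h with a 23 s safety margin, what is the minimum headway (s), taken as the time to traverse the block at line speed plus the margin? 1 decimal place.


V = 117 / 3.6 = 32.5 m/s
Block traversal time = 2556 / 32.5 = 78.6462 s
Headway = 78.6462 + 23
Headway = 101.6 s

101.6


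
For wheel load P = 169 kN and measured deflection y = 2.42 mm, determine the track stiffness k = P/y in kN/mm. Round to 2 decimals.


Track stiffness k = P / y
k = 169 / 2.42
k = 69.83 kN/mm

69.83


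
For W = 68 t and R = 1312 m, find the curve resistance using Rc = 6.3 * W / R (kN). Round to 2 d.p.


Rc = 6.3 * W / R
Rc = 6.3 * 68 / 1312
Rc = 428.4 / 1312
Rc = 0.33 kN

0.33


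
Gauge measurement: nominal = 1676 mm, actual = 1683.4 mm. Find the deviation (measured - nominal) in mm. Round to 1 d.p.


Deviation = measured - nominal
Deviation = 1683.4 - 1676
Deviation = 7.4 mm

7.4


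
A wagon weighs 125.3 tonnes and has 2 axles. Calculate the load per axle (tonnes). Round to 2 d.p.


Load per axle = total weight / number of axles
Load = 125.3 / 2
Load = 62.65 tonnes

62.65


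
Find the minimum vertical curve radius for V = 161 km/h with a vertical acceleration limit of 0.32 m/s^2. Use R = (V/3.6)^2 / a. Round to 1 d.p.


Convert speed: V = 161 / 3.6 = 44.7222 m/s
V^2 = 2000.0772 m^2/s^2
R_v = 2000.0772 / 0.32
R_v = 6250.2 m

6250.2


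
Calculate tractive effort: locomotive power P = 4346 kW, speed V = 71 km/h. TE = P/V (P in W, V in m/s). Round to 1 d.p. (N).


Convert: P = 4346 kW = 4346000 W
V = 71 / 3.6 = 19.7222 m/s
TE = 4346000 / 19.7222
TE = 220360.6 N

220360.6


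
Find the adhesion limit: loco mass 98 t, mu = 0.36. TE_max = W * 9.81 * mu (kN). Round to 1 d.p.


TE_max = W * g * mu
TE_max = 98 * 9.81 * 0.36
TE_max = 961.38 * 0.36
TE_max = 346.1 kN

346.1
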